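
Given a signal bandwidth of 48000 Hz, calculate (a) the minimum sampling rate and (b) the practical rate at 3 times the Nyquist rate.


By Nyquist theorem, fs_min = 2 * fmax.
fs_min = 2 * 48000 = 96000 Hz
Practical rate = 3 * fs_min = 3 * 96000 = 288000 Hz

fs_min = 96000 Hz, fs_practical = 288000 Hz


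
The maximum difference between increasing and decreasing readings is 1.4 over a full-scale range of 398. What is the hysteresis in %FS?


Hysteresis = (max difference / full scale) * 100%.
H = (1.4 / 398) * 100
H = 0.352 %FS

0.352 %FS


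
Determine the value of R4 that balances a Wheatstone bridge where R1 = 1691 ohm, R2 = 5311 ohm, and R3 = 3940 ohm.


At balance: R1*R4 = R2*R3, so R4 = R2*R3/R1.
R4 = 5311 * 3940 / 1691
R4 = 20925340 / 1691
R4 = 12374.54 ohm

12374.54 ohm


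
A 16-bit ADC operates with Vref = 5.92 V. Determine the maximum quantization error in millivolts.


The maximum quantization error is +/- LSB/2.
LSB = Vref / 2^n = 5.92 / 65536 = 9.033e-05 V
Max error = LSB / 2 = 9.033e-05 / 2 = 4.517e-05 V
Max error = 0.0452 mV

0.0452 mV


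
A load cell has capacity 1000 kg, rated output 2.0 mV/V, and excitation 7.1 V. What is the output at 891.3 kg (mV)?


Vout = rated_output * Vex * (load / capacity).
Vout = 2.0 * 7.1 * (891.3 / 1000)
Vout = 2.0 * 7.1 * 0.8913
Vout = 12.656 mV

12.656 mV


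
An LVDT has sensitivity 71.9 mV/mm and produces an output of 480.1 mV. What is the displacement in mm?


Displacement = Vout / sensitivity.
d = 480.1 / 71.9
d = 6.677 mm

6.677 mm


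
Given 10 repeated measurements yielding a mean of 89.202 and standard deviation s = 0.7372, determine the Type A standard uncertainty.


The standard uncertainty for Type A evaluation is u = s / sqrt(n).
u = 0.7372 / sqrt(10)
u = 0.7372 / 3.1623
u = 0.2331

0.2331


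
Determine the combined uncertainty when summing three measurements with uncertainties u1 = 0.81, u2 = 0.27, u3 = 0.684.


For a sum of independent quantities, uc = sqrt(u1^2 + u2^2 + u3^2).
uc = sqrt(0.81^2 + 0.27^2 + 0.684^2)
uc = sqrt(0.6561 + 0.0729 + 0.467856)
uc = 1.094

1.094


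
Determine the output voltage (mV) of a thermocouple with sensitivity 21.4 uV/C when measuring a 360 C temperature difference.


The thermocouple output V = sensitivity * dT.
V = 21.4 uV/C * 360 C
V = 7704.0 uV
V = 7.704 mV

7.704 mV


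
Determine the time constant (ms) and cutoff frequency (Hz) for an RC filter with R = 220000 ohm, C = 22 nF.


Time constant: tau = R * C.
tau = 220000 * 2.20e-08 = 0.00484 s
tau = 4.84 ms
Cutoff frequency: fc = 1 / (2*pi*R*C).
fc = 1 / (2*pi*0.00484) = 32.88 Hz

tau = 4.84 ms, fc = 32.88 Hz


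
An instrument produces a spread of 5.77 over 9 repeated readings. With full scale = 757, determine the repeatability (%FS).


Repeatability = (spread / full scale) * 100%.
R = (5.77 / 757) * 100
R = 0.762 %FS

0.762 %FS


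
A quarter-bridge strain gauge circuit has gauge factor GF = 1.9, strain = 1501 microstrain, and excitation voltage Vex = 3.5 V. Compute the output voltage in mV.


Quarter bridge output: Vout = (GF * epsilon * Vex) / 4.
Vout = (1.9 * 1501e-6 * 3.5) / 4
Vout = 0.00998165 / 4 V
Vout = 0.00249541 V = 2.4954 mV

2.4954 mV


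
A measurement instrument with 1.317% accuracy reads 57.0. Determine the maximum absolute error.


Absolute error = (accuracy% / 100) * reading.
Error = (1.317 / 100) * 57.0
Error = 0.01317 * 57.0
Error = 0.7507

0.7507


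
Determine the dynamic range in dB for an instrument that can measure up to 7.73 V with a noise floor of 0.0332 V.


Dynamic range = 20 * log10(Vmax / Vnoise).
DR = 20 * log10(7.73 / 0.0332)
DR = 20 * log10(232.83)
DR = 47.34 dB

47.34 dB


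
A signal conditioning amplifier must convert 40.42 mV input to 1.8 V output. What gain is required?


Gain = Vout / Vin (converting to same units).
G = 1.8 V / 40.42 mV
G = 1800.0 mV / 40.42 mV
G = 44.53

44.53


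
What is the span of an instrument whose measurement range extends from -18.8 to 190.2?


Span = upper range - lower range.
Span = 190.2 - (-18.8)
Span = 209.0

209.0


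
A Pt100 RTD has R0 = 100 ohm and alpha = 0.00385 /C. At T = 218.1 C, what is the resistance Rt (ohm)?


The RTD equation: Rt = R0 * (1 + alpha * T).
Rt = 100 * (1 + 0.00385 * 218.1)
Rt = 100 * (1 + 0.839685)
Rt = 100 * 1.839685
Rt = 183.969 ohm

183.969 ohm


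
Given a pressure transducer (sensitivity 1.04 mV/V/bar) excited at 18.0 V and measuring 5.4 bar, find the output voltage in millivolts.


Output = sensitivity * Vex * P.
Vout = 1.04 * 18.0 * 5.4
Vout = 18.72 * 5.4
Vout = 101.09 mV

101.09 mV


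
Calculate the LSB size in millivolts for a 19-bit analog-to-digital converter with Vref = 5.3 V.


The resolution (LSB) of an ADC is Vref / 2^n.
LSB = 5.3 / 2^19
LSB = 5.3 / 524288
LSB = 1.011e-05 V = 0.01010895 mV

0.01010895 mV


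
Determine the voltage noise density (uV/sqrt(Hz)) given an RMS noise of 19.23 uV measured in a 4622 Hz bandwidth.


Noise spectral density = Vrms / sqrt(BW).
NSD = 19.23 / sqrt(4622)
NSD = 19.23 / 67.9853
NSD = 0.2829 uV/sqrt(Hz)

0.2829 uV/sqrt(Hz)


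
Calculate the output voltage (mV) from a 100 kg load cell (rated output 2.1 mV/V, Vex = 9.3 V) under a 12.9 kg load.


Vout = rated_output * Vex * (load / capacity).
Vout = 2.1 * 9.3 * (12.9 / 100)
Vout = 2.1 * 9.3 * 0.129
Vout = 2.519 mV

2.519 mV


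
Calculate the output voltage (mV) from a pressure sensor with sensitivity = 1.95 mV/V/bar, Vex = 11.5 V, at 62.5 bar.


Output = sensitivity * Vex * P.
Vout = 1.95 * 11.5 * 62.5
Vout = 22.425 * 62.5
Vout = 1401.56 mV

1401.56 mV


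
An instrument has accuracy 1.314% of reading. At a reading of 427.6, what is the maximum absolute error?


Absolute error = (accuracy% / 100) * reading.
Error = (1.314 / 100) * 427.6
Error = 0.01314 * 427.6
Error = 5.6187

5.6187


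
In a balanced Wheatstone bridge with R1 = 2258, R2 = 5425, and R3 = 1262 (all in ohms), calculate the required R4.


At balance: R1*R4 = R2*R3, so R4 = R2*R3/R1.
R4 = 5425 * 1262 / 2258
R4 = 6846350 / 2258
R4 = 3032.04 ohm

3032.04 ohm


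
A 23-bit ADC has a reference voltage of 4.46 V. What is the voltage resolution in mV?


The resolution (LSB) of an ADC is Vref / 2^n.
LSB = 4.46 / 2^23
LSB = 4.46 / 8388608
LSB = 5.3e-07 V = 0.00053167 mV

0.00053167 mV


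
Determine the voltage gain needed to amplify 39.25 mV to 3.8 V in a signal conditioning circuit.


Gain = Vout / Vin (converting to same units).
G = 3.8 V / 39.25 mV
G = 3800.0 mV / 39.25 mV
G = 96.82

96.82


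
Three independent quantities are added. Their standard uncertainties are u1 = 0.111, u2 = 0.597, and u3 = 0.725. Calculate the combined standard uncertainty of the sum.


For a sum of independent quantities, uc = sqrt(u1^2 + u2^2 + u3^2).
uc = sqrt(0.111^2 + 0.597^2 + 0.725^2)
uc = sqrt(0.012321 + 0.356409 + 0.525625)
uc = 0.9457

0.9457


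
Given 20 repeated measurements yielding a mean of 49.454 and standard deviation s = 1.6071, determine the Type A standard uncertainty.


The standard uncertainty for Type A evaluation is u = s / sqrt(n).
u = 1.6071 / sqrt(20)
u = 1.6071 / 4.4721
u = 0.3594

0.3594


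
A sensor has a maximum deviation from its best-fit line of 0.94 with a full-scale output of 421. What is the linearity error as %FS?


Linearity error = (max deviation / full scale) * 100%.
Linearity = (0.94 / 421) * 100
Linearity = 0.223 %FS

0.223 %FS


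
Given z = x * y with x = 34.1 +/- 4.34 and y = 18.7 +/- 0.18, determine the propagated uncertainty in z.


For a product z = x*y, the relative uncertainty is:
uz/z = sqrt((ux/x)^2 + (uy/y)^2)
Relative uncertainties: ux/x = 4.34/34.1 = 0.127273
uy/y = 0.18/18.7 = 0.009626
z = 34.1 * 18.7 = 637.7
uz = 637.7 * sqrt(0.127273^2 + 0.009626^2) = 81.39

81.39


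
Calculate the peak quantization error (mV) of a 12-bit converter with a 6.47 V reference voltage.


The maximum quantization error is +/- LSB/2.
LSB = Vref / 2^n = 6.47 / 4096 = 0.00157959 V
Max error = LSB / 2 = 0.00157959 / 2 = 0.00078979 V
Max error = 0.7898 mV

0.7898 mV


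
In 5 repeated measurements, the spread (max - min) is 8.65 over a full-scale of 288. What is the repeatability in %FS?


Repeatability = (spread / full scale) * 100%.
R = (8.65 / 288) * 100
R = 3.003 %FS

3.003 %FS


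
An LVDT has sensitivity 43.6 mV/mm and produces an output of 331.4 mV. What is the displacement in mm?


Displacement = Vout / sensitivity.
d = 331.4 / 43.6
d = 7.601 mm

7.601 mm


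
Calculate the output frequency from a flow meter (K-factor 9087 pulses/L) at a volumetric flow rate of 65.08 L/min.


Frequency = K * Q / 60 (converting L/min to L/s).
f = 9087 * 65.08 / 60
f = 591381.96 / 60
f = 9856.37 Hz

9856.37 Hz


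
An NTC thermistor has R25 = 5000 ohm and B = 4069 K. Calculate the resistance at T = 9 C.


NTC thermistor equation: Rt = R25 * exp(B * (1/T - 1/T25)).
T in Kelvin: 282.15 K, T25 = 298.15 K
1/T - 1/T25 = 1/282.15 - 1/298.15 = 0.0001902
B * (1/T - 1/T25) = 4069 * 0.0001902 = 0.7739
Rt = 5000 * exp(0.7739) = 10841.2 ohm

10841.2 ohm


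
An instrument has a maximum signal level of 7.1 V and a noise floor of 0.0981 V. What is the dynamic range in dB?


Dynamic range = 20 * log10(Vmax / Vnoise).
DR = 20 * log10(7.1 / 0.0981)
DR = 20 * log10(72.38)
DR = 37.19 dB

37.19 dB


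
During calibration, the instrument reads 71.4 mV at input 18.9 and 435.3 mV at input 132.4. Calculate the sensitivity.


Sensitivity = (y2 - y1) / (x2 - x1).
S = (435.3 - 71.4) / (132.4 - 18.9)
S = 363.9 / 113.5
S = 3.2062 mV/unit

3.2062 mV/unit


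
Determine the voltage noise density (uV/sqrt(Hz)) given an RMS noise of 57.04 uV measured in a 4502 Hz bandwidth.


Noise spectral density = Vrms / sqrt(BW).
NSD = 57.04 / sqrt(4502)
NSD = 57.04 / 67.0969
NSD = 0.8501 uV/sqrt(Hz)

0.8501 uV/sqrt(Hz)


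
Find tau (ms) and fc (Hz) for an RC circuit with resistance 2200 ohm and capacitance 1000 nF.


Time constant: tau = R * C.
tau = 2200 * 1.00e-06 = 0.0022 s
tau = 2.2 ms
Cutoff frequency: fc = 1 / (2*pi*R*C).
fc = 1 / (2*pi*0.0022) = 72.34 Hz

tau = 2.2 ms, fc = 72.34 Hz


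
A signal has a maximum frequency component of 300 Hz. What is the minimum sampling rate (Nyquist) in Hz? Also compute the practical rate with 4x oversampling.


By Nyquist theorem, fs_min = 2 * fmax.
fs_min = 2 * 300 = 600 Hz
Practical rate = 4 * fs_min = 4 * 600 = 2400 Hz

fs_min = 600 Hz, fs_practical = 2400 Hz


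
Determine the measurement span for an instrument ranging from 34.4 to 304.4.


Span = upper range - lower range.
Span = 304.4 - (34.4)
Span = 270.0

270.0


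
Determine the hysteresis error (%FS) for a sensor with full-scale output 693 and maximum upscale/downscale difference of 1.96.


Hysteresis = (max difference / full scale) * 100%.
H = (1.96 / 693) * 100
H = 0.283 %FS

0.283 %FS


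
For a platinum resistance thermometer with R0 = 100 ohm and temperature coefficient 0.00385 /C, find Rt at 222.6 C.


The RTD equation: Rt = R0 * (1 + alpha * T).
Rt = 100 * (1 + 0.00385 * 222.6)
Rt = 100 * (1 + 0.85701)
Rt = 100 * 1.85701
Rt = 185.701 ohm

185.701 ohm


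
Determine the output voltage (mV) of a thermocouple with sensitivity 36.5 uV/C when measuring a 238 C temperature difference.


The thermocouple output V = sensitivity * dT.
V = 36.5 uV/C * 238 C
V = 8687.0 uV
V = 8.687 mV

8.687 mV


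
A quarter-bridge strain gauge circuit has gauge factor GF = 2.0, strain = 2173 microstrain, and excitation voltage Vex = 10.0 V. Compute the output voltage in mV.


Quarter bridge output: Vout = (GF * epsilon * Vex) / 4.
Vout = (2.0 * 2173e-6 * 10.0) / 4
Vout = 0.04346 / 4 V
Vout = 0.010865 V = 10.865 mV

10.865 mV


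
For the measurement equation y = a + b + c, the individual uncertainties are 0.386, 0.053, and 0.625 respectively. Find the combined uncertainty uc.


For a sum of independent quantities, uc = sqrt(u1^2 + u2^2 + u3^2).
uc = sqrt(0.386^2 + 0.053^2 + 0.625^2)
uc = sqrt(0.148996 + 0.002809 + 0.390625)
uc = 0.7365

0.7365


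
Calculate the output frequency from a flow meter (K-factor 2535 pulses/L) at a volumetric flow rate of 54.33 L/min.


Frequency = K * Q / 60 (converting L/min to L/s).
f = 2535 * 54.33 / 60
f = 137726.55 / 60
f = 2295.44 Hz

2295.44 Hz


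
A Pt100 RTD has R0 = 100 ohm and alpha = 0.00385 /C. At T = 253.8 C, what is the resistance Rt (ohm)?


The RTD equation: Rt = R0 * (1 + alpha * T).
Rt = 100 * (1 + 0.00385 * 253.8)
Rt = 100 * (1 + 0.97713)
Rt = 100 * 1.97713
Rt = 197.713 ohm

197.713 ohm


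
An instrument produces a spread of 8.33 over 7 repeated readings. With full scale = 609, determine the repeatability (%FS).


Repeatability = (spread / full scale) * 100%.
R = (8.33 / 609) * 100
R = 1.368 %FS

1.368 %FS


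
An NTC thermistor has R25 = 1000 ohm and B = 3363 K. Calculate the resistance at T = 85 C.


NTC thermistor equation: Rt = R25 * exp(B * (1/T - 1/T25)).
T in Kelvin: 358.15 K, T25 = 298.15 K
1/T - 1/T25 = 1/358.15 - 1/298.15 = -0.00056189
B * (1/T - 1/T25) = 3363 * -0.00056189 = -1.8896
Rt = 1000 * exp(-1.8896) = 151.1 ohm

151.1 ohm


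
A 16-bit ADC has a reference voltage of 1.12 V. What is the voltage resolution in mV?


The resolution (LSB) of an ADC is Vref / 2^n.
LSB = 1.12 / 2^16
LSB = 1.12 / 65536
LSB = 1.709e-05 V = 0.01708984 mV

0.01708984 mV


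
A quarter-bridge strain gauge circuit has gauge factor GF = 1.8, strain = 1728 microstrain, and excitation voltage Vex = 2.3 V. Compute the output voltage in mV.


Quarter bridge output: Vout = (GF * epsilon * Vex) / 4.
Vout = (1.8 * 1728e-6 * 2.3) / 4
Vout = 0.00715392 / 4 V
Vout = 0.00178848 V = 1.7885 mV

1.7885 mV


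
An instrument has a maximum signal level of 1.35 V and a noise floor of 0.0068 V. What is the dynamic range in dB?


Dynamic range = 20 * log10(Vmax / Vnoise).
DR = 20 * log10(1.35 / 0.0068)
DR = 20 * log10(198.53)
DR = 45.96 dB

45.96 dB


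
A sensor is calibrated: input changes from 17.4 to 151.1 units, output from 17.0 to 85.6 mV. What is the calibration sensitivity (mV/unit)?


Sensitivity = (y2 - y1) / (x2 - x1).
S = (85.6 - 17.0) / (151.1 - 17.4)
S = 68.6 / 133.7
S = 0.5131 mV/unit

0.5131 mV/unit


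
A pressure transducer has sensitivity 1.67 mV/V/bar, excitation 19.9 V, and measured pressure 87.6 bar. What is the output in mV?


Output = sensitivity * Vex * P.
Vout = 1.67 * 19.9 * 87.6
Vout = 33.233 * 87.6
Vout = 2911.21 mV

2911.21 mV


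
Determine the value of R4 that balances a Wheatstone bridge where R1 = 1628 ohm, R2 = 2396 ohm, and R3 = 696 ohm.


At balance: R1*R4 = R2*R3, so R4 = R2*R3/R1.
R4 = 2396 * 696 / 1628
R4 = 1667616 / 1628
R4 = 1024.33 ohm

1024.33 ohm


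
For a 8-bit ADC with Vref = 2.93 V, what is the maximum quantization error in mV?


The maximum quantization error is +/- LSB/2.
LSB = Vref / 2^n = 2.93 / 256 = 0.01144531 V
Max error = LSB / 2 = 0.01144531 / 2 = 0.00572266 V
Max error = 5.7227 mV

5.7227 mV


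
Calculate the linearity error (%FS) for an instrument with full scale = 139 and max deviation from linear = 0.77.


Linearity error = (max deviation / full scale) * 100%.
Linearity = (0.77 / 139) * 100
Linearity = 0.554 %FS

0.554 %FS


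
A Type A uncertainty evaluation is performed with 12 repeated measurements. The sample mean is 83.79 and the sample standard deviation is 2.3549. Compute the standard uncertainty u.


The standard uncertainty for Type A evaluation is u = s / sqrt(n).
u = 2.3549 / sqrt(12)
u = 2.3549 / 3.4641
u = 0.6798

0.6798


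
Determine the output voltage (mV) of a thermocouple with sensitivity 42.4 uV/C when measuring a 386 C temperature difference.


The thermocouple output V = sensitivity * dT.
V = 42.4 uV/C * 386 C
V = 16366.4 uV
V = 16.366 mV

16.366 mV


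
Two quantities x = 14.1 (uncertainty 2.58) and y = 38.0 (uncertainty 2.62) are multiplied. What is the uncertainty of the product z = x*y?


For a product z = x*y, the relative uncertainty is:
uz/z = sqrt((ux/x)^2 + (uy/y)^2)
Relative uncertainties: ux/x = 2.58/14.1 = 0.182979
uy/y = 2.62/38.0 = 0.068947
z = 14.1 * 38.0 = 535.8
uz = 535.8 * sqrt(0.182979^2 + 0.068947^2) = 104.769

104.769


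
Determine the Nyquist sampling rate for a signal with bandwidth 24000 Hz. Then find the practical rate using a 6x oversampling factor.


By Nyquist theorem, fs_min = 2 * fmax.
fs_min = 2 * 24000 = 48000 Hz
Practical rate = 6 * fs_min = 6 * 48000 = 288000 Hz

fs_min = 48000 Hz, fs_practical = 288000 Hz


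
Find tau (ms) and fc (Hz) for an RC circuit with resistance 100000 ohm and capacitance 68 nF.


Time constant: tau = R * C.
tau = 100000 * 6.80e-08 = 0.0068 s
tau = 6.8 ms
Cutoff frequency: fc = 1 / (2*pi*R*C).
fc = 1 / (2*pi*0.0068) = 23.41 Hz

tau = 6.8 ms, fc = 23.41 Hz


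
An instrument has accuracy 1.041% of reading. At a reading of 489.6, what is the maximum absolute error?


Absolute error = (accuracy% / 100) * reading.
Error = (1.041 / 100) * 489.6
Error = 0.01041 * 489.6
Error = 5.0967

5.0967


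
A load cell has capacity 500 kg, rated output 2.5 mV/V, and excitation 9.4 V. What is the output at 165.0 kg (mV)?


Vout = rated_output * Vex * (load / capacity).
Vout = 2.5 * 9.4 * (165.0 / 500)
Vout = 2.5 * 9.4 * 0.33
Vout = 7.755 mV

7.755 mV


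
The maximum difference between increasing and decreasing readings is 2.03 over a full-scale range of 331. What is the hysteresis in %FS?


Hysteresis = (max difference / full scale) * 100%.
H = (2.03 / 331) * 100
H = 0.613 %FS

0.613 %FS


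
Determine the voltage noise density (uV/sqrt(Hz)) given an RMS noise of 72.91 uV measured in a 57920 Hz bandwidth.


Noise spectral density = Vrms / sqrt(BW).
NSD = 72.91 / sqrt(57920)
NSD = 72.91 / 240.6657
NSD = 0.303 uV/sqrt(Hz)

0.303 uV/sqrt(Hz)


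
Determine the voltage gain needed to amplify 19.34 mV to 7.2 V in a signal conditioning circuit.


Gain = Vout / Vin (converting to same units).
G = 7.2 V / 19.34 mV
G = 7200.0 mV / 19.34 mV
G = 372.29

372.29


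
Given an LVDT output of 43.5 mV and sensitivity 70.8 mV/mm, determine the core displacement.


Displacement = Vout / sensitivity.
d = 43.5 / 70.8
d = 0.614 mm

0.614 mm


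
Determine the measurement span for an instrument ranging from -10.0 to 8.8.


Span = upper range - lower range.
Span = 8.8 - (-10.0)
Span = 18.8

18.8


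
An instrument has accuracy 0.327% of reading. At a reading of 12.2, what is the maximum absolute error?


Absolute error = (accuracy% / 100) * reading.
Error = (0.327 / 100) * 12.2
Error = 0.00327 * 12.2
Error = 0.0399

0.0399


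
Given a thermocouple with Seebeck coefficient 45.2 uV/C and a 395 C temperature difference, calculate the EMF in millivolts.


The thermocouple output V = sensitivity * dT.
V = 45.2 uV/C * 395 C
V = 17854.0 uV
V = 17.854 mV

17.854 mV


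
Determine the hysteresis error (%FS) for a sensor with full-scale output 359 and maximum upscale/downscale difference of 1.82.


Hysteresis = (max difference / full scale) * 100%.
H = (1.82 / 359) * 100
H = 0.507 %FS

0.507 %FS


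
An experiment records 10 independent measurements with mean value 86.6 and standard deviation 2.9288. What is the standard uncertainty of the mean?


The standard uncertainty for Type A evaluation is u = s / sqrt(n).
u = 2.9288 / sqrt(10)
u = 2.9288 / 3.1623
u = 0.9262

0.9262


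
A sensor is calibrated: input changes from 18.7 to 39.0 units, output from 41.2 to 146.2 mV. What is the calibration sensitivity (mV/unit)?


Sensitivity = (y2 - y1) / (x2 - x1).
S = (146.2 - 41.2) / (39.0 - 18.7)
S = 105.0 / 20.3
S = 5.1724 mV/unit

5.1724 mV/unit


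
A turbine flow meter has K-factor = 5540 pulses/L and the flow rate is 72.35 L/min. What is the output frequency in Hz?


Frequency = K * Q / 60 (converting L/min to L/s).
f = 5540 * 72.35 / 60
f = 400819.0 / 60
f = 6680.32 Hz

6680.32 Hz


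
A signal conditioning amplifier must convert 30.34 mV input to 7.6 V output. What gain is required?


Gain = Vout / Vin (converting to same units).
G = 7.6 V / 30.34 mV
G = 7600.0 mV / 30.34 mV
G = 250.49

250.49


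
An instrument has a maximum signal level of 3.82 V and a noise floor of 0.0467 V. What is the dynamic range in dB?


Dynamic range = 20 * log10(Vmax / Vnoise).
DR = 20 * log10(3.82 / 0.0467)
DR = 20 * log10(81.8)
DR = 38.25 dB

38.25 dB


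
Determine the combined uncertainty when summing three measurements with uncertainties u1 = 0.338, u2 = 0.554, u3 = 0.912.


For a sum of independent quantities, uc = sqrt(u1^2 + u2^2 + u3^2).
uc = sqrt(0.338^2 + 0.554^2 + 0.912^2)
uc = sqrt(0.114244 + 0.306916 + 0.831744)
uc = 1.1193

1.1193


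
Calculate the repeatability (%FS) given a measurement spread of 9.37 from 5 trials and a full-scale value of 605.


Repeatability = (spread / full scale) * 100%.
R = (9.37 / 605) * 100
R = 1.549 %FS

1.549 %FS


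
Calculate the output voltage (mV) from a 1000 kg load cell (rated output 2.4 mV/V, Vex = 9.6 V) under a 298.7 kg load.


Vout = rated_output * Vex * (load / capacity).
Vout = 2.4 * 9.6 * (298.7 / 1000)
Vout = 2.4 * 9.6 * 0.2987
Vout = 6.882 mV

6.882 mV


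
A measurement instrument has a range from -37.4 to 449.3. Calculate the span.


Span = upper range - lower range.
Span = 449.3 - (-37.4)
Span = 486.7

486.7


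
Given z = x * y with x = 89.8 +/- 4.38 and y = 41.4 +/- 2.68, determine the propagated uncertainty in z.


For a product z = x*y, the relative uncertainty is:
uz/z = sqrt((ux/x)^2 + (uy/y)^2)
Relative uncertainties: ux/x = 4.38/89.8 = 0.048775
uy/y = 2.68/41.4 = 0.064734
z = 89.8 * 41.4 = 3717.7
uz = 3717.7 * sqrt(0.048775^2 + 0.064734^2) = 301.331

301.331


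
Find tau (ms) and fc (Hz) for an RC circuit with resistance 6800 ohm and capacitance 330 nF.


Time constant: tau = R * C.
tau = 6800 * 3.30e-07 = 0.002244 s
tau = 2.244 ms
Cutoff frequency: fc = 1 / (2*pi*R*C).
fc = 1 / (2*pi*0.002244) = 70.92 Hz

tau = 2.244 ms, fc = 70.92 Hz


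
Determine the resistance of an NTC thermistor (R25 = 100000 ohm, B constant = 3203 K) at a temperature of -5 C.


NTC thermistor equation: Rt = R25 * exp(B * (1/T - 1/T25)).
T in Kelvin: 268.15 K, T25 = 298.15 K
1/T - 1/T25 = 1/268.15 - 1/298.15 = 0.00037524
B * (1/T - 1/T25) = 3203 * 0.00037524 = 1.2019
Rt = 100000 * exp(1.2019) = 332640.6 ohm

332640.6 ohm


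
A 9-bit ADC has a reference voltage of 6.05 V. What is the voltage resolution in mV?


The resolution (LSB) of an ADC is Vref / 2^n.
LSB = 6.05 / 2^9
LSB = 6.05 / 512
LSB = 0.01181641 V = 11.81640625 mV

11.81640625 mV


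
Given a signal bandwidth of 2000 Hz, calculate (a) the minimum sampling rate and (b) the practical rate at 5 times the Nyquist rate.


By Nyquist theorem, fs_min = 2 * fmax.
fs_min = 2 * 2000 = 4000 Hz
Practical rate = 5 * fs_min = 5 * 4000 = 20000 Hz

fs_min = 4000 Hz, fs_practical = 20000 Hz


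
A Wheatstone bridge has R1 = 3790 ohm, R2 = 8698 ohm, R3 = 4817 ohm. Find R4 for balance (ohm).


At balance: R1*R4 = R2*R3, so R4 = R2*R3/R1.
R4 = 8698 * 4817 / 3790
R4 = 41898266 / 3790
R4 = 11054.95 ohm

11054.95 ohm


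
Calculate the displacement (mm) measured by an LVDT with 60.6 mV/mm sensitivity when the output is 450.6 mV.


Displacement = Vout / sensitivity.
d = 450.6 / 60.6
d = 7.436 mm

7.436 mm


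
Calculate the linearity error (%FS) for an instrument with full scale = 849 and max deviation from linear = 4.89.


Linearity error = (max deviation / full scale) * 100%.
Linearity = (4.89 / 849) * 100
Linearity = 0.576 %FS

0.576 %FS


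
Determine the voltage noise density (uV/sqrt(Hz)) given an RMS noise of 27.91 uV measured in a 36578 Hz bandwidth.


Noise spectral density = Vrms / sqrt(BW).
NSD = 27.91 / sqrt(36578)
NSD = 27.91 / 191.2538
NSD = 0.1459 uV/sqrt(Hz)

0.1459 uV/sqrt(Hz)


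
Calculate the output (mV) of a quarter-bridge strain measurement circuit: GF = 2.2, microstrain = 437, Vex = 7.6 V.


Quarter bridge output: Vout = (GF * epsilon * Vex) / 4.
Vout = (2.2 * 437e-6 * 7.6) / 4
Vout = 0.00730664 / 4 V
Vout = 0.00182666 V = 1.8267 mV

1.8267 mV


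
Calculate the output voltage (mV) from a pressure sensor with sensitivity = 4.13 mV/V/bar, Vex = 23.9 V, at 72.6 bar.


Output = sensitivity * Vex * P.
Vout = 4.13 * 23.9 * 72.6
Vout = 98.707 * 72.6
Vout = 7166.13 mV

7166.13 mV


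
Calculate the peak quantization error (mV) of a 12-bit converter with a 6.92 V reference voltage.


The maximum quantization error is +/- LSB/2.
LSB = Vref / 2^n = 6.92 / 4096 = 0.00168945 V
Max error = LSB / 2 = 0.00168945 / 2 = 0.00084473 V
Max error = 0.8447 mV

0.8447 mV


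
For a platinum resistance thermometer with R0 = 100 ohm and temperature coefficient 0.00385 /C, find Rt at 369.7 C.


The RTD equation: Rt = R0 * (1 + alpha * T).
Rt = 100 * (1 + 0.00385 * 369.7)
Rt = 100 * (1 + 1.423345)
Rt = 100 * 2.423345
Rt = 242.335 ohm

242.335 ohm


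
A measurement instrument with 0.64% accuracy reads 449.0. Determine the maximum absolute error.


Absolute error = (accuracy% / 100) * reading.
Error = (0.64 / 100) * 449.0
Error = 0.0064 * 449.0
Error = 2.8736

2.8736


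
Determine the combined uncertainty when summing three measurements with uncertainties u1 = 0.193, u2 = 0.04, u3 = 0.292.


For a sum of independent quantities, uc = sqrt(u1^2 + u2^2 + u3^2).
uc = sqrt(0.193^2 + 0.04^2 + 0.292^2)
uc = sqrt(0.037249 + 0.0016 + 0.085264)
uc = 0.3523

0.3523


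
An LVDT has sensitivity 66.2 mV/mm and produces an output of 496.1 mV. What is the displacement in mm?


Displacement = Vout / sensitivity.
d = 496.1 / 66.2
d = 7.494 mm

7.494 mm


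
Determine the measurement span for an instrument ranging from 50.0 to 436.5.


Span = upper range - lower range.
Span = 436.5 - (50.0)
Span = 386.5

386.5


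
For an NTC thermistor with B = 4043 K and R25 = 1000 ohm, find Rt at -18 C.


NTC thermistor equation: Rt = R25 * exp(B * (1/T - 1/T25)).
T in Kelvin: 255.15 K, T25 = 298.15 K
1/T - 1/T25 = 1/255.15 - 1/298.15 = 0.00056525
B * (1/T - 1/T25) = 4043 * 0.00056525 = 2.2853
Rt = 1000 * exp(2.2853) = 9828.6 ohm

9828.6 ohm


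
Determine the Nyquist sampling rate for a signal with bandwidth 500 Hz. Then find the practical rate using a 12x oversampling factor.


By Nyquist theorem, fs_min = 2 * fmax.
fs_min = 2 * 500 = 1000 Hz
Practical rate = 12 * fs_min = 12 * 1000 = 12000 Hz

fs_min = 1000 Hz, fs_practical = 12000 Hz


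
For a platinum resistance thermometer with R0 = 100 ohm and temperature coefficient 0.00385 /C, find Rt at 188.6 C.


The RTD equation: Rt = R0 * (1 + alpha * T).
Rt = 100 * (1 + 0.00385 * 188.6)
Rt = 100 * (1 + 0.72611)
Rt = 100 * 1.72611
Rt = 172.611 ohm

172.611 ohm


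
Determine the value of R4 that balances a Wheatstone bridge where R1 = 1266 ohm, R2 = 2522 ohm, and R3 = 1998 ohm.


At balance: R1*R4 = R2*R3, so R4 = R2*R3/R1.
R4 = 2522 * 1998 / 1266
R4 = 5038956 / 1266
R4 = 3980.22 ohm

3980.22 ohm


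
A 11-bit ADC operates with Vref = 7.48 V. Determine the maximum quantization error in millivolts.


The maximum quantization error is +/- LSB/2.
LSB = Vref / 2^n = 7.48 / 2048 = 0.00365234 V
Max error = LSB / 2 = 0.00365234 / 2 = 0.00182617 V
Max error = 1.8262 mV

1.8262 mV


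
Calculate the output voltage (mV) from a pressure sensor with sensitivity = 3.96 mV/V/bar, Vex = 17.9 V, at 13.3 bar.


Output = sensitivity * Vex * P.
Vout = 3.96 * 17.9 * 13.3
Vout = 70.884 * 13.3
Vout = 942.76 mV

942.76 mV


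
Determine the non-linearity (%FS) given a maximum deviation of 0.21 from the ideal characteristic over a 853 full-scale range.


Linearity error = (max deviation / full scale) * 100%.
Linearity = (0.21 / 853) * 100
Linearity = 0.025 %FS

0.025 %FS


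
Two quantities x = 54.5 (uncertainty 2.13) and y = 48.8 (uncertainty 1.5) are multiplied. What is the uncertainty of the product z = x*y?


For a product z = x*y, the relative uncertainty is:
uz/z = sqrt((ux/x)^2 + (uy/y)^2)
Relative uncertainties: ux/x = 2.13/54.5 = 0.039083
uy/y = 1.5/48.8 = 0.030738
z = 54.5 * 48.8 = 2659.6
uz = 2659.6 * sqrt(0.039083^2 + 0.030738^2) = 132.24

132.24


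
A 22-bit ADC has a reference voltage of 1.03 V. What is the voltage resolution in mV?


The resolution (LSB) of an ADC is Vref / 2^n.
LSB = 1.03 / 2^22
LSB = 1.03 / 4194304
LSB = 2.5e-07 V = 0.00024557 mV

0.00024557 mV


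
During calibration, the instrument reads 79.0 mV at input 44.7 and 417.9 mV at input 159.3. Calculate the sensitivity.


Sensitivity = (y2 - y1) / (x2 - x1).
S = (417.9 - 79.0) / (159.3 - 44.7)
S = 338.9 / 114.6
S = 2.9572 mV/unit

2.9572 mV/unit


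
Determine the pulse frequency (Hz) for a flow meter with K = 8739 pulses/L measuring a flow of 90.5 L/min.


Frequency = K * Q / 60 (converting L/min to L/s).
f = 8739 * 90.5 / 60
f = 790879.5 / 60
f = 13181.33 Hz

13181.33 Hz


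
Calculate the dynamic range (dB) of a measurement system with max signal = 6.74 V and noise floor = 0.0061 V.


Dynamic range = 20 * log10(Vmax / Vnoise).
DR = 20 * log10(6.74 / 0.0061)
DR = 20 * log10(1104.92)
DR = 60.87 dB

60.87 dB


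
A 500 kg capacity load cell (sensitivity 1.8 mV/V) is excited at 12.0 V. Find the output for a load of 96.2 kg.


Vout = rated_output * Vex * (load / capacity).
Vout = 1.8 * 12.0 * (96.2 / 500)
Vout = 1.8 * 12.0 * 0.1924
Vout = 4.156 mV

4.156 mV


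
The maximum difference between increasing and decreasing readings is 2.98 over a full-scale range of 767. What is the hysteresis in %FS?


Hysteresis = (max difference / full scale) * 100%.
H = (2.98 / 767) * 100
H = 0.389 %FS

0.389 %FS


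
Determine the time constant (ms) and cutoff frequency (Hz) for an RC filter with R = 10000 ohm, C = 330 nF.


Time constant: tau = R * C.
tau = 10000 * 3.30e-07 = 0.0033 s
tau = 3.3 ms
Cutoff frequency: fc = 1 / (2*pi*R*C).
fc = 1 / (2*pi*0.0033) = 48.23 Hz

tau = 3.3 ms, fc = 48.23 Hz


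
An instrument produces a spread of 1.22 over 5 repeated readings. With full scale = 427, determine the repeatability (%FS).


Repeatability = (spread / full scale) * 100%.
R = (1.22 / 427) * 100
R = 0.286 %FS

0.286 %FS


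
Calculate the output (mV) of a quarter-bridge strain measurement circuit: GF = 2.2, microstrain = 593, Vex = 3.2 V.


Quarter bridge output: Vout = (GF * epsilon * Vex) / 4.
Vout = (2.2 * 593e-6 * 3.2) / 4
Vout = 0.00417472 / 4 V
Vout = 0.00104368 V = 1.0437 mV

1.0437 mV


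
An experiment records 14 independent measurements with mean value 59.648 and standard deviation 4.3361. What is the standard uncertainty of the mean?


The standard uncertainty for Type A evaluation is u = s / sqrt(n).
u = 4.3361 / sqrt(14)
u = 4.3361 / 3.7417
u = 1.1589

1.1589


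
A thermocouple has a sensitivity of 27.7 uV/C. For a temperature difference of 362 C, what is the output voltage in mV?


The thermocouple output V = sensitivity * dT.
V = 27.7 uV/C * 362 C
V = 10027.4 uV
V = 10.027 mV

10.027 mV


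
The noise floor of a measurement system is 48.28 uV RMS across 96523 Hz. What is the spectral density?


Noise spectral density = Vrms / sqrt(BW).
NSD = 48.28 / sqrt(96523)
NSD = 48.28 / 310.6815
NSD = 0.1554 uV/sqrt(Hz)

0.1554 uV/sqrt(Hz)


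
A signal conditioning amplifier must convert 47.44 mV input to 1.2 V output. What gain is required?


Gain = Vout / Vin (converting to same units).
G = 1.2 V / 47.44 mV
G = 1200.0 mV / 47.44 mV
G = 25.3

25.3


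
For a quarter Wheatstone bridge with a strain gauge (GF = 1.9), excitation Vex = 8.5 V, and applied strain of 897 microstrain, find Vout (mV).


Quarter bridge output: Vout = (GF * epsilon * Vex) / 4.
Vout = (1.9 * 897e-6 * 8.5) / 4
Vout = 0.01448655 / 4 V
Vout = 0.00362164 V = 3.6216 mV

3.6216 mV


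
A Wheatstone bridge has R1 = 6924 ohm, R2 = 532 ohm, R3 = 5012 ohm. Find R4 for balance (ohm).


At balance: R1*R4 = R2*R3, so R4 = R2*R3/R1.
R4 = 532 * 5012 / 6924
R4 = 2666384 / 6924
R4 = 385.09 ohm

385.09 ohm


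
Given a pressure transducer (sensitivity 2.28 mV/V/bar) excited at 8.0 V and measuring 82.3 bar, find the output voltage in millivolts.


Output = sensitivity * Vex * P.
Vout = 2.28 * 8.0 * 82.3
Vout = 18.24 * 82.3
Vout = 1501.15 mV

1501.15 mV


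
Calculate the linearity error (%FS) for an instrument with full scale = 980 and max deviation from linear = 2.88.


Linearity error = (max deviation / full scale) * 100%.
Linearity = (2.88 / 980) * 100
Linearity = 0.294 %FS

0.294 %FS


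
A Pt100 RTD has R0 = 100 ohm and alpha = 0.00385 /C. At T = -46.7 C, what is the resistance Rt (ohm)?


The RTD equation: Rt = R0 * (1 + alpha * T).
Rt = 100 * (1 + 0.00385 * -46.7)
Rt = 100 * (1 + -0.179795)
Rt = 100 * 0.820205
Rt = 82.02 ohm

82.02 ohm


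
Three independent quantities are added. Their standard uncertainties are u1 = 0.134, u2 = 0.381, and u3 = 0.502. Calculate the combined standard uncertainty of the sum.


For a sum of independent quantities, uc = sqrt(u1^2 + u2^2 + u3^2).
uc = sqrt(0.134^2 + 0.381^2 + 0.502^2)
uc = sqrt(0.017956 + 0.145161 + 0.252004)
uc = 0.6443

0.6443


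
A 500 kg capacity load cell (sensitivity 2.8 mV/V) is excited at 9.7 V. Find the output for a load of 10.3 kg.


Vout = rated_output * Vex * (load / capacity).
Vout = 2.8 * 9.7 * (10.3 / 500)
Vout = 2.8 * 9.7 * 0.0206
Vout = 0.559 mV

0.559 mV


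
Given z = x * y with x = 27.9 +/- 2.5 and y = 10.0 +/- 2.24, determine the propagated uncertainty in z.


For a product z = x*y, the relative uncertainty is:
uz/z = sqrt((ux/x)^2 + (uy/y)^2)
Relative uncertainties: ux/x = 2.5/27.9 = 0.089606
uy/y = 2.24/10.0 = 0.224
z = 27.9 * 10.0 = 279.0
uz = 279.0 * sqrt(0.089606^2 + 0.224^2) = 67.311

67.311


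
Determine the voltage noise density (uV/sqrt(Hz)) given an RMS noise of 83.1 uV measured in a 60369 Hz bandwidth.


Noise spectral density = Vrms / sqrt(BW).
NSD = 83.1 / sqrt(60369)
NSD = 83.1 / 245.701
NSD = 0.3382 uV/sqrt(Hz)

0.3382 uV/sqrt(Hz)


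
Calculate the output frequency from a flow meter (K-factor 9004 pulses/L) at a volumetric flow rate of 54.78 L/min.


Frequency = K * Q / 60 (converting L/min to L/s).
f = 9004 * 54.78 / 60
f = 493239.12 / 60
f = 8220.65 Hz

8220.65 Hz


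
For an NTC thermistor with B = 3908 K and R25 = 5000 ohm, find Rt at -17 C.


NTC thermistor equation: Rt = R25 * exp(B * (1/T - 1/T25)).
T in Kelvin: 256.15 K, T25 = 298.15 K
1/T - 1/T25 = 1/256.15 - 1/298.15 = 0.00054995
B * (1/T - 1/T25) = 3908 * 0.00054995 = 2.1492
Rt = 5000 * exp(2.1492) = 42889.5 ohm

42889.5 ohm


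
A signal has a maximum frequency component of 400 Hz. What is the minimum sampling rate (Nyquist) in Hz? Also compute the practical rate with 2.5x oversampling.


By Nyquist theorem, fs_min = 2 * fmax.
fs_min = 2 * 400 = 800 Hz
Practical rate = 2.5 * fs_min = 2.5 * 800 = 2000 Hz

fs_min = 800 Hz, fs_practical = 2000 Hz


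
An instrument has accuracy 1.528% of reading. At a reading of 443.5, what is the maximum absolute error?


Absolute error = (accuracy% / 100) * reading.
Error = (1.528 / 100) * 443.5
Error = 0.01528 * 443.5
Error = 6.7767

6.7767


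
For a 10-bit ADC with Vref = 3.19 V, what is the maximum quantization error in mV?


The maximum quantization error is +/- LSB/2.
LSB = Vref / 2^n = 3.19 / 1024 = 0.00311523 V
Max error = LSB / 2 = 0.00311523 / 2 = 0.00155762 V
Max error = 1.5576 mV

1.5576 mV


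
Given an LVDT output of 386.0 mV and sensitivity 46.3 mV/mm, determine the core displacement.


Displacement = Vout / sensitivity.
d = 386.0 / 46.3
d = 8.337 mm

8.337 mm


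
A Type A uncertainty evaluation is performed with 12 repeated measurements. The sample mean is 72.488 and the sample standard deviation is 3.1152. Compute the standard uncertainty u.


The standard uncertainty for Type A evaluation is u = s / sqrt(n).
u = 3.1152 / sqrt(12)
u = 3.1152 / 3.4641
u = 0.8993

0.8993


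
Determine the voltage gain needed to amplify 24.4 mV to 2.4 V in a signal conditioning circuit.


Gain = Vout / Vin (converting to same units).
G = 2.4 V / 24.4 mV
G = 2400.0 mV / 24.4 mV
G = 98.36

98.36


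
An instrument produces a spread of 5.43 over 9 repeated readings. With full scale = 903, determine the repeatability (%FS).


Repeatability = (spread / full scale) * 100%.
R = (5.43 / 903) * 100
R = 0.601 %FS

0.601 %FS


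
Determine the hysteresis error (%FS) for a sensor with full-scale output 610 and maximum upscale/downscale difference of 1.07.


Hysteresis = (max difference / full scale) * 100%.
H = (1.07 / 610) * 100
H = 0.175 %FS

0.175 %FS


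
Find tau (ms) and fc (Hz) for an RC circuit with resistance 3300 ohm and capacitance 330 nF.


Time constant: tau = R * C.
tau = 3300 * 3.30e-07 = 0.001089 s
tau = 1.089 ms
Cutoff frequency: fc = 1 / (2*pi*R*C).
fc = 1 / (2*pi*0.001089) = 146.15 Hz

tau = 1.089 ms, fc = 146.15 Hz


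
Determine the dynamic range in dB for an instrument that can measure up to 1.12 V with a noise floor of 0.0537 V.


Dynamic range = 20 * log10(Vmax / Vnoise).
DR = 20 * log10(1.12 / 0.0537)
DR = 20 * log10(20.86)
DR = 26.38 dB

26.38 dB


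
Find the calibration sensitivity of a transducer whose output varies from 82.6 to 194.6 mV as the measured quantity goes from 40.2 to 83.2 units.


Sensitivity = (y2 - y1) / (x2 - x1).
S = (194.6 - 82.6) / (83.2 - 40.2)
S = 112.0 / 43.0
S = 2.6047 mV/unit

2.6047 mV/unit


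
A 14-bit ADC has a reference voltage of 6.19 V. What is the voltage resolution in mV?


The resolution (LSB) of an ADC is Vref / 2^n.
LSB = 6.19 / 2^14
LSB = 6.19 / 16384
LSB = 0.00037781 V = 0.37780762 mV

0.37780762 mV


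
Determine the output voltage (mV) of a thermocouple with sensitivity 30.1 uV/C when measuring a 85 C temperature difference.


The thermocouple output V = sensitivity * dT.
V = 30.1 uV/C * 85 C
V = 2558.5 uV
V = 2.558 mV

2.558 mV


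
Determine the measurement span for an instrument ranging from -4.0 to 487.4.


Span = upper range - lower range.
Span = 487.4 - (-4.0)
Span = 491.4

491.4


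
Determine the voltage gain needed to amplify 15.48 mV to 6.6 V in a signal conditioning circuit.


Gain = Vout / Vin (converting to same units).
G = 6.6 V / 15.48 mV
G = 6600.0 mV / 15.48 mV
G = 426.36

426.36


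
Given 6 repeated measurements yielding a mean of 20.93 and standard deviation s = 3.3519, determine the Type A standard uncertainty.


The standard uncertainty for Type A evaluation is u = s / sqrt(n).
u = 3.3519 / sqrt(6)
u = 3.3519 / 2.4495
u = 1.3684

1.3684


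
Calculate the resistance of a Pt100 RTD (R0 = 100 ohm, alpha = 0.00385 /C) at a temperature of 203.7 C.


The RTD equation: Rt = R0 * (1 + alpha * T).
Rt = 100 * (1 + 0.00385 * 203.7)
Rt = 100 * (1 + 0.784245)
Rt = 100 * 1.784245
Rt = 178.424 ohm

178.424 ohm


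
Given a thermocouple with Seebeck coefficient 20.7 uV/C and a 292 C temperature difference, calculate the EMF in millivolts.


The thermocouple output V = sensitivity * dT.
V = 20.7 uV/C * 292 C
V = 6044.4 uV
V = 6.044 mV

6.044 mV


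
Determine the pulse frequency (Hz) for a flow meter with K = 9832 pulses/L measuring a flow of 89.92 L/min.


Frequency = K * Q / 60 (converting L/min to L/s).
f = 9832 * 89.92 / 60
f = 884093.44 / 60
f = 14734.89 Hz

14734.89 Hz


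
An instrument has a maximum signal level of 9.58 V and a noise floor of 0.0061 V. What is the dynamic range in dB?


Dynamic range = 20 * log10(Vmax / Vnoise).
DR = 20 * log10(9.58 / 0.0061)
DR = 20 * log10(1570.49)
DR = 63.92 dB

63.92 dB


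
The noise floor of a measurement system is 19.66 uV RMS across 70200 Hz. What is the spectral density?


Noise spectral density = Vrms / sqrt(BW).
NSD = 19.66 / sqrt(70200)
NSD = 19.66 / 264.9528
NSD = 0.0742 uV/sqrt(Hz)

0.0742 uV/sqrt(Hz)


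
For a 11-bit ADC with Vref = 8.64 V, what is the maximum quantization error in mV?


The maximum quantization error is +/- LSB/2.
LSB = Vref / 2^n = 8.64 / 2048 = 0.00421875 V
Max error = LSB / 2 = 0.00421875 / 2 = 0.00210938 V
Max error = 2.1094 mV

2.1094 mV
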